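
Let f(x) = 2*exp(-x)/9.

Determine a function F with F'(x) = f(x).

An antiderivative is F(x) = -2*exp(-x)/9.

Whatever form F(x) takes, F'(x) = f(x) is non-negotiable.
Check: d/dx[-2*exp(-x)/9] = 2*exp(-x)/9 = f(x).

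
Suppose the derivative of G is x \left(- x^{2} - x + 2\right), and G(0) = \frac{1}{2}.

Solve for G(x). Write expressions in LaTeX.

Whatever form G(x) takes, its d/dx must return the stated G'(x).
A general antiderivative is - \frac{x^{4}}{4} - \frac{x^{3}}{3} + x^{2} + C.
The condition gives C = \frac{1}{2} - (0) = \frac{1}{2}.
So G(x) = \frac{- 3 x^{4} - 4 x^{3} + 12 x^{2} + 6}{12}.
Check: d/dx[\frac{- 3 x^{4} - 4 x^{3} + 12 x^{2} + 6}{12}] = - x^{3} - x^{2} + 2 x, which equals G'(x).

G(x) = \frac{- 3 x^{4} - 4 x^{3} + 12 x^{2} + 6}{12}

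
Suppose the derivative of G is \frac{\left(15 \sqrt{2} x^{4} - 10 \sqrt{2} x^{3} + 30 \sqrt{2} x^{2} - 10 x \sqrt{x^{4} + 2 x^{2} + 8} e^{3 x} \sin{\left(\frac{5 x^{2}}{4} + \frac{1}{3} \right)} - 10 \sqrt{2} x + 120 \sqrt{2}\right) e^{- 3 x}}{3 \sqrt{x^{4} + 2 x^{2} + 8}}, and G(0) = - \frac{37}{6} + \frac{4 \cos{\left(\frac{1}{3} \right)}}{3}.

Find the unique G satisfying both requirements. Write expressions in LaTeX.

Whatever form G(x) takes, its d/dx must return the stated G'(x).
A general antiderivative is - \frac{10 \sqrt{\frac{x^{4}}{2} + x^{2} + 4} e^{- 3 x}}{3} + \frac{4 \cos{\left(\frac{5 x^{2}}{4} + \frac{1}{3} \right)}}{3} + C.
The condition gives C = - \frac{37}{6} + \frac{4 \cos{\left(\frac{1}{3} \right)}}{3} - (- \frac{20}{3} + \frac{4 \cos{\left(\frac{1}{3} \right)}}{3}) = \frac{1}{2}.
So G(x) = \frac{\left(- 10 \sqrt{2} \sqrt{x^{4} + 2 x^{2} + 8} + 8 e^{3 x} \cos{\left(\frac{5 x^{2}}{4} + \frac{1}{3} \right)} + 3 e^{3 x}\right) e^{- 3 x}}{6}.
Check: d/dx[\frac{\left(- 10 \sqrt{2} \sqrt{x^{4} + 2 x^{2} + 8} + 8 e^{3 x} \cos{\left(\frac{5 x^{2}}{4} + \frac{1}{3} \right)} + 3 e^{3 x}\right) e^{- 3 x}}{6}] = \frac{\left(15 \sqrt{2} x^{4} - 10 \sqrt{2} x^{3} + 30 \sqrt{2} x^{2} - 10 x \sqrt{x^{4} + 2 x^{2} + 8} e^{3 x} \sin{\left(\frac{5 x^{2}}{4} + \frac{1}{3} \right)} - 10 \sqrt{2} x + 120 \sqrt{2}\right) e^{- 3 x}}{3 \sqrt{x^{4} + 2 x^{2} + 8}} = G'(x).

G(x) = \frac{\left(- 10 \sqrt{2} \sqrt{x^{4} + 2 x^{2} + 8} + 8 e^{3 x} \cos{\left(\frac{5 x^{2}}{4} + \frac{1}{3} \right)} + 3 e^{3 x}\right) e^{- 3 x}}{6}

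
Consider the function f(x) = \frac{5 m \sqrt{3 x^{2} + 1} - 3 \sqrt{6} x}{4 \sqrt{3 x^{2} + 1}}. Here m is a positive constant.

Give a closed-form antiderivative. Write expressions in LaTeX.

An antiderivative is F(x) = \frac{5 m x}{4} - \frac{3 \sqrt{2 x^{2} + \frac{2}{3}}}{4}.

Since d/dx undoes antidifferentiation here, F'(x) = f(x) is required of F(x).
Check: d/dx[\frac{5 m x}{4} - \frac{3 \sqrt{2 x^{2} + \frac{2}{3}}}{4}] = \frac{5 m \sqrt{3 x^{2} + 1} - 3 \sqrt{6} x}{4 \sqrt{3 x^{2} + 1}} = f(x).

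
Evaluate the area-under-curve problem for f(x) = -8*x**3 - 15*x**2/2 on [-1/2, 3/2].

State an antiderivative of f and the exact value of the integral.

The integrand splits into summands that can be handled one at a time.
F(x) = -x**3*(4*x + 5)/2 is an antiderivative of f.
Check: d/dx[-x**3*(4*x + 5)/2] = -8*x**3 - 15*x**2/2 = f(x).
F(3/2) = -297/16; F(-1/2) = 3/16.
Integral = F(3/2) - F(-1/2) = -75/4.

Antiderivative: F(x) = -x**3*(4*x + 5)/2; value = -75/4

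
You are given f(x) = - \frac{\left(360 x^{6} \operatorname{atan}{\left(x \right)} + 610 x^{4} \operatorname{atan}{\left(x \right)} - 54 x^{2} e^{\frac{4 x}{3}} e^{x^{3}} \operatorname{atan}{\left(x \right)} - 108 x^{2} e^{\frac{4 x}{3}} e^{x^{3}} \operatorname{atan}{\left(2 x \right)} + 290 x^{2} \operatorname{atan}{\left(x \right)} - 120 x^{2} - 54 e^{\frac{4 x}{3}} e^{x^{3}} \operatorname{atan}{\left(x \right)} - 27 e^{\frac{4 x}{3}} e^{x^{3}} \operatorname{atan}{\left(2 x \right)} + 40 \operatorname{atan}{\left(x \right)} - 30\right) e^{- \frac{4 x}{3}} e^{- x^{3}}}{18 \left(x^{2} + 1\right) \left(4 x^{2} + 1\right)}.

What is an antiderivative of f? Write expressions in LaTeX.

f has the shape u'v + uv' for u = \frac{5 e^{- x^{3} - \frac{4 x}{3}}}{3} + \frac{3 \operatorname{atan}{\left(2 x \right)}}{2} and v = \operatorname{atan}{\left(x \right)} — it is the derivative of the product u*v.
Check: d/dx[\frac{\left(9 e^{\frac{4 x}{3}} e^{x^{3}} \operatorname{atan}{\left(x \right)} \operatorname{atan}{\left(2 x \right)} + 10 \operatorname{atan}{\left(x \right)}\right) e^{- \frac{4 x}{3}} e^{- x^{3}}}{6}] = \frac{- 360 x^{6} \operatorname{atan}{\left(x \right)} - 610 x^{4} \operatorname{atan}{\left(x \right)} + 54 x^{2} e^{\frac{4 x}{3}} e^{x^{3}} \operatorname{atan}{\left(x \right)} + 108 x^{2} e^{\frac{4 x}{3}} e^{x^{3}} \operatorname{atan}{\left(2 x \right)} - 290 x^{2} \operatorname{atan}{\left(x \right)} + 120 x^{2} + 54 e^{\frac{4 x}{3}} e^{x^{3}} \operatorname{atan}{\left(x \right)} + 27 e^{\frac{4 x}{3}} e^{x^{3}} \operatorname{atan}{\left(2 x \right)} - 40 \operatorname{atan}{\left(x \right)} + 30}{72 x^{4} e^{\frac{4 x}{3}} e^{x^{3}} + 90 x^{2} e^{\frac{4 x}{3}} e^{x^{3}} + 18 e^{\frac{4 x}{3}} e^{x^{3}}}, which equals f(x).

An antiderivative is F(x) = \frac{\left(9 e^{\frac{4 x}{3}} e^{x^{3}} \operatorname{atan}{\left(x \right)} \operatorname{atan}{\left(2 x \right)} + 10 \operatorname{atan}{\left(x \right)}\right) e^{- \frac{4 x}{3}} e^{- x^{3}}}{6}.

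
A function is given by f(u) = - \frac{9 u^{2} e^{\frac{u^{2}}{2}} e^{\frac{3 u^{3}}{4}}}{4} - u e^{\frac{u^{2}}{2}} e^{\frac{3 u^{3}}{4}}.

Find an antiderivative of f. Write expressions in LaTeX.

The substitution w = \frac{3 u^{3}}{4} + \frac{u^{2}}{2} works: f is exactly (dF/dw)*(dw/du) for that inner function.
Check: d/du[- e^{\frac{u^{2}}{2}} e^{\frac{3 u^{3}}{4}}] = - \frac{9 u^{2} e^{\frac{u^{2}}{2}} e^{\frac{3 u^{3}}{4}}}{4} - u e^{\frac{u^{2}}{2}} e^{\frac{3 u^{3}}{4}} = f(u).

An antiderivative is F(u) = - e^{\frac{u^{2}}{2}} e^{\frac{3 u^{3}}{4}}.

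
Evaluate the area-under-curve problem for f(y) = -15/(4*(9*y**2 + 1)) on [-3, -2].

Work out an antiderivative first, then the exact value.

A first test for any F(y): its y-derivative must equal f(y) identically.
F(y) = -5*atan(3*y)/4 is an antiderivative of f.
Check: d/dy[-5*atan(3*y)/4] = -15/(36*y**2 + 4), which equals f(y).
F(-2) = 5*atan(6)/4; F(-3) = 5*atan(9)/4.
Integral = F(-2) - F(-3) = -5*atan(9)/4 + 5*atan(6)/4.

Antiderivative: F(y) = -5*atan(3*y)/4; value = -5*atan(9)/4 + 5*atan(6)/4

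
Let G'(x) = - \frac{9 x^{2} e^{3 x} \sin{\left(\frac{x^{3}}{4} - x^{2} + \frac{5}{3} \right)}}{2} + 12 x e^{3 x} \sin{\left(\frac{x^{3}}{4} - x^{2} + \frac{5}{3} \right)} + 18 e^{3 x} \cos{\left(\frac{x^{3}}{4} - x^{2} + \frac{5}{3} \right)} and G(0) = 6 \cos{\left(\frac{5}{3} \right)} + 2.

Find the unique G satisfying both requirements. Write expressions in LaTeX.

G(x) = 2 \left(3 e^{3 x} \cos{\left(\frac{x^{3}}{4} - x^{2} + \frac{5}{3} \right)} + 1\right)

G'(x) has the shape u'v + uv' for u = 6 \cos{\left(\frac{x^{3}}{4} - x^{2} + \frac{5}{3} \right)} and v = e^{3 x} — it is the derivative of the product u*v.
A general antiderivative is 6 e^{3 x} \cos{\left(\frac{x^{3}}{4} - x^{2} + \frac{5}{3} \right)} + C.
The condition gives C = 6 \cos{\left(\frac{5}{3} \right)} + 2 - (6 \cos{\left(\frac{5}{3} \right)}) = 2.
So G(x) = 2 \left(3 e^{3 x} \cos{\left(\frac{x^{3}}{4} - x^{2} + \frac{5}{3} \right)} + 1\right).
Check: d/dx[2 \left(3 e^{3 x} \cos{\left(\frac{x^{3}}{4} - x^{2} + \frac{5}{3} \right)} + 1\right)] = - \frac{9 x^{2} e^{3 x} \sin{\left(\frac{x^{3}}{4} - x^{2} + \frac{5}{3} \right)}}{2} + 12 x e^{3 x} \sin{\left(\frac{x^{3}}{4} - x^{2} + \frac{5}{3} \right)} + 18 e^{3 x} \cos{\left(\frac{x^{3}}{4} - x^{2} + \frac{5}{3} \right)} = G'(x).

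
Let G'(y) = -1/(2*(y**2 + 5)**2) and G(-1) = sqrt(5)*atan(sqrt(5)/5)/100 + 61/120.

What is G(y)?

Any candidate G(y) must reproduce the stated G'(y) exactly.
A general antiderivative is -y/(20*y**2 + 100) - sqrt(5)*atan(sqrt(5)*y/5)/100 + C.
The condition gives C = sqrt(5)*atan(sqrt(5)/5)/100 + 61/120 - (1/120 + sqrt(5)*atan(sqrt(5)/5)/100) = 1/2.
So G(y) = (-sqrt(5)*y**2*atan(sqrt(5)*y/5) + 50*y**2 - 5*y - 5*sqrt(5)*atan(sqrt(5)*y/5) + 250)/(100*y**2 + 500).
Check: d/dy[(-sqrt(5)*y**2*atan(sqrt(5)*y/5) + 50*y**2 - 5*y - 5*sqrt(5)*atan(sqrt(5)*y/5) + 250)/(100*y**2 + 500)] = -1/(2*y**4 + 20*y**2 + 50), which equals G'(y).

G(y) = (-sqrt(5)*y**2*atan(sqrt(5)*y/5) + 50*y**2 - 5*y - 5*sqrt(5)*atan(sqrt(5)*y/5) + 250)/(100*y**2 + 500)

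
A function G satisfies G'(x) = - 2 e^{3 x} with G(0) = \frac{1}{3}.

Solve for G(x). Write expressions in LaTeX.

G(x) = 1 - \frac{2 e^{3 x}}{3}

Recover the given G'(x) by differentiating a candidate G(x); any mismatch rules it out.
A general antiderivative is - \frac{2 e^{3 x}}{3} + C.
The condition gives C = \frac{1}{3} - (- \frac{2}{3}) = 1.
So G(x) = 1 - \frac{2 e^{3 x}}{3}.
Check: d/dx[1 - \frac{2 e^{3 x}}{3}] = - 2 e^{3 x} = G'(x).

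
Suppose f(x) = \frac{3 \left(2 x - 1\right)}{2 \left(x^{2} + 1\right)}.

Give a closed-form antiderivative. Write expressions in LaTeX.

Recover f(x) by differentiating a candidate F(x); any mismatch rules it out.
Check: d/dx[\frac{3 \log{\left(x^{2} + 1 \right)}}{2} - \frac{3 \operatorname{atan}{\left(x \right)}}{2}] = \frac{6 x - 3}{2 x^{2} + 2}, which equals f(x).

An antiderivative is F(x) = \frac{3 \log{\left(x^{2} + 1 \right)}}{2} - \frac{3 \operatorname{atan}{\left(x \right)}}{2}.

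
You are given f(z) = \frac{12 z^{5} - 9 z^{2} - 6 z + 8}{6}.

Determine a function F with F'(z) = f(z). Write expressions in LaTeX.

Recover f(z) by differentiating a candidate F(z); any mismatch rules it out.
Check: d/dz[\frac{z \left(2 z^{5} - 3 z^{2} - 3 z + 8\right)}{6}] = 2 z^{5} - \frac{3 z^{2}}{2} - z + \frac{4}{3}, which equals f(z).

An antiderivative is F(z) = \frac{z \left(2 z^{5} - 3 z^{2} - 3 z + 8\right)}{6}.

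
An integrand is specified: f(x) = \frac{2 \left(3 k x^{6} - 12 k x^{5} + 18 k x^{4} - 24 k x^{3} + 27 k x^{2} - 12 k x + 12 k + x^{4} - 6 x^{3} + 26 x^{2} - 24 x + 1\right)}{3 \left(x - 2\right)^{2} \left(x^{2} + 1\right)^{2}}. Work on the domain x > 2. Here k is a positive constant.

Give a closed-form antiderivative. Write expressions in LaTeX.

Check any antiderivative F(x) by computing F'(x) and comparing it with f(x).
Check: d/dx[\frac{2 \left(3 k x^{4} - 6 k x^{3} + 3 k x^{2} - 6 k x - x^{2} + 3 x - 7\right)}{3 \left(x - 2\right) \left(x^{2} + 1\right)}] = \frac{6 k x^{6} - 24 k x^{5} + 36 k x^{4} - 48 k x^{3} + 54 k x^{2} - 24 k x + 24 k + 2 x^{4} - 12 x^{3} + 52 x^{2} - 48 x + 2}{3 x^{6} - 12 x^{5} + 18 x^{4} - 24 x^{3} + 27 x^{2} - 12 x + 12}, which equals f(x).

An antiderivative is F(x) = \frac{2 \left(3 k x^{4} - 6 k x^{3} + 3 k x^{2} - 6 k x - x^{2} + 3 x - 7\right)}{3 \left(x - 2\right) \left(x^{2} + 1\right)}.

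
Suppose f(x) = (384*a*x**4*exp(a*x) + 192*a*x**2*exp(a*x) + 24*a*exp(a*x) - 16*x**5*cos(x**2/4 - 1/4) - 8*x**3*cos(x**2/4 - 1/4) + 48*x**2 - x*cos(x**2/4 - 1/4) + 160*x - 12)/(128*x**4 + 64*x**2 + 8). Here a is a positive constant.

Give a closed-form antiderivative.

An antiderivative is F(x) = (-6*x + 12*(4*x**2 + 1)*exp(a*x) - (4*x**2 + 1)*sin(x**2/4 - 1/4) - 10)/(4*(4*x**2 + 1)).

Recover f(x) by differentiating a candidate F(x); any mismatch rules it out.
Check: d/dx[(-6*x + 12*(4*x**2 + 1)*exp(a*x) - (4*x**2 + 1)*sin(x**2/4 - 1/4) - 10)/(4*(4*x**2 + 1))] = (384*a*x**4*exp(a*x) + 192*a*x**2*exp(a*x) + 24*a*exp(a*x) - 16*x**5*cos(x**2/4 - 1/4) - 8*x**3*cos(x**2/4 - 1/4) + 48*x**2 - x*cos(x**2/4 - 1/4) + 160*x - 12)/(128*x**4 + 64*x**2 + 8) = f(x).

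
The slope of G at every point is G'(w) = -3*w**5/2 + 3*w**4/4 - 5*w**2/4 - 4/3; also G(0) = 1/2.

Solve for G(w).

G(w) = -w**6/4 + 3*w**5/20 - 5*w**3/12 - 4*w/3 + 1/2

The integrand splits into summands that can be handled one at a time.
A general antiderivative is -w**6/4 + 3*w**5/20 - 5*w**3/12 - 4*w/3 + C.
The condition gives C = 1/2 - (0) = 1/2.
So G(w) = -w**6/4 + 3*w**5/20 - 5*w**3/12 - 4*w/3 + 1/2.
Check: d/dw[-w**6/4 + 3*w**5/20 - 5*w**3/12 - 4*w/3 + 1/2] = -3*w**5/2 + 3*w**4/4 - 5*w**2/4 - 4/3 = G'(w).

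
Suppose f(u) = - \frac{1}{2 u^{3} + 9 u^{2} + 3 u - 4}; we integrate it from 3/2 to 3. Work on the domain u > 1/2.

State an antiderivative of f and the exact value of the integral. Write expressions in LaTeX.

The denominator factors as \left(u + 1\right) \left(u + 4\right) \left(2 u - 1\right); partial fractions split f into directly integrable pieces: - \frac{4}{27 \left(2 u - 1\right)} - \frac{1}{27 \left(u + 4\right)} + \frac{1}{9 \left(u + 1\right)}.
F(u) = - \frac{2 \log{\left(u - \frac{1}{2} \right)}}{27} + \frac{\log{\left(u + 1 \right)}}{9} - \frac{\log{\left(u + 4 \right)}}{27} is an antiderivative of f.
Check: d/du[- \frac{2 \log{\left(u - \frac{1}{2} \right)}}{27} + \frac{\log{\left(u + 1 \right)}}{9} - \frac{\log{\left(u + 4 \right)}}{27}] = - \frac{1}{2 u^{3} + 9 u^{2} + 3 u - 4} = f(u).
F(3) = - \frac{\log{\left(7 \right)}}{27} - \frac{2 \log{\left(\frac{5}{2} \right)}}{27} + \frac{\log{\left(4 \right)}}{9}; F(3/2) = - \frac{\log{\left(\frac{11}{2} \right)}}{27} + \frac{\log{\left(\frac{5}{2} \right)}}{9}.
Integral = F(3) - F(3/2) = - \frac{5 \log{\left(\frac{5}{2} \right)}}{27} - \frac{\log{\left(7 \right)}}{27} + \frac{\log{\left(\frac{11}{2} \right)}}{27} + \frac{\log{\left(4 \right)}}{9}.

Antiderivative: F(u) = - \frac{2 \log{\left(u - \frac{1}{2} \right)}}{27} + \frac{\log{\left(u + 1 \right)}}{9} - \frac{\log{\left(u + 4 \right)}}{27}; value = - \frac{5 \log{\left(\frac{5}{2} \right)}}{27} - \frac{\log{\left(7 \right)}}{27} + \frac{\log{\left(\frac{11}{2} \right)}}{27} + \frac{\log{\left(4 \right)}}{9}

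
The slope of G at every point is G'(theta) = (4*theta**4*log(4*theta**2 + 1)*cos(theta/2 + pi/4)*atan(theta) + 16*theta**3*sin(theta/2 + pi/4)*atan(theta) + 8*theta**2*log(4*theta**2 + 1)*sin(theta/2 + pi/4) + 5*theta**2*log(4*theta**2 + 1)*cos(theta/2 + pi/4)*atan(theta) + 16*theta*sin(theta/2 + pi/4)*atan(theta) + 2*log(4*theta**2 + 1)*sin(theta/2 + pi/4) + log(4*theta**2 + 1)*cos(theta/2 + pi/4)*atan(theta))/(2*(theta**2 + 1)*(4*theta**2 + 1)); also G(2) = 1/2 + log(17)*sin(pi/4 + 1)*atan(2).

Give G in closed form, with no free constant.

Differentiate the proposed G(theta) back; it has to land on the given G'(theta).
A general antiderivative is log(4*theta**2 + 1)*sin(theta/2 + pi/4)*atan(theta) + C.
The condition gives C = 1/2 + log(17)*sin(pi/4 + 1)*atan(2) - (log(17)*sin(pi/4 + 1)*atan(2)) = 1/2.
So G(theta) = log(4*theta**2 + 1)*sin(theta/2 + pi/4)*atan(theta) + 1/2.
Check: d/dtheta[log(4*theta**2 + 1)*sin(theta/2 + pi/4)*atan(theta) + 1/2] = (4*theta**4*log(4*theta**2 + 1)*cos(theta/2 + pi/4)*atan(theta) + 16*theta**3*sin(theta/2 + pi/4)*atan(theta) + 8*theta**2*log(4*theta**2 + 1)*sin(theta/2 + pi/4) + 5*theta**2*log(4*theta**2 + 1)*cos(theta/2 + pi/4)*atan(theta) + 16*theta*sin(theta/2 + pi/4)*atan(theta) + 2*log(4*theta**2 + 1)*sin(theta/2 + pi/4) + log(4*theta**2 + 1)*cos(theta/2 + pi/4)*atan(theta))/(8*theta**4 + 10*theta**2 + 2), which equals G'(theta).

G(theta) = log(4*theta**2 + 1)*sin(theta/2 + pi/4)*atan(theta) + 1/2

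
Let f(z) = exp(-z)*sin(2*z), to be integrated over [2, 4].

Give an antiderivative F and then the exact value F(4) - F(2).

A first test for any F(z): its z-derivative must equal f(z) identically.
F(z) = (-sin(2*z) - 2*cos(2*z))*exp(-z)/5 is an antiderivative of f.
Check: d/dz[(-sin(2*z) - 2*cos(2*z))*exp(-z)/5] = exp(-z)*sin(2*z) = f(z).
F(4) = -exp(-4)*sin(8)/5 - 2*exp(-4)*cos(8)/5; F(2) = -exp(-2)*sin(4)/5 - 2*exp(-2)*cos(4)/5.
Integral = F(4) - F(2) = 2*exp(-2)*cos(4)/5 + exp(-2)*sin(4)/5 - exp(-4)*sin(8)/5 - 2*exp(-4)*cos(8)/5.

Antiderivative: F(z) = (-sin(2*z) - 2*cos(2*z))*exp(-z)/5; value = 2*exp(-2)*cos(4)/5 + exp(-2)*sin(4)/5 - exp(-4)*sin(8)/5 - 2*exp(-4)*cos(8)/5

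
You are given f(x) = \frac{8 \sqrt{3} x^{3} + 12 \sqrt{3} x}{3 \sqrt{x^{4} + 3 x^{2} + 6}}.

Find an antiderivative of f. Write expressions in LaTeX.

f matches the chain-rule pattern g'(h)*h' with inner function h(x) = \frac{x^{4}}{3} + x^{2} + 2; substituting u = h(x) collapses the integral.
Check: d/dx[\frac{4 \sqrt{3} \sqrt{x^{4} + 3 x^{2} + 6}}{3}] = \frac{8 \sqrt{3} x^{3} + 12 \sqrt{3} x}{3 \sqrt{x^{4} + 3 x^{2} + 6}} = f(x).

An antiderivative is F(x) = \frac{4 \sqrt{3} \sqrt{x^{4} + 3 x^{2} + 6}}{3}.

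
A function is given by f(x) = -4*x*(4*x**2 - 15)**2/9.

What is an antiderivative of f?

f matches the chain-rule pattern g'(h)*h' with inner function h(x) = 5/2 - 2*x**2/3; substituting u = h(x) collapses the integral.
Check: d/dx[(15 - 4*x**2)**3/54] = -64*x**5/9 + 160*x**3/3 - 100*x, which equals f(x).

An antiderivative is F(x) = (15 - 4*x**2)**3/54.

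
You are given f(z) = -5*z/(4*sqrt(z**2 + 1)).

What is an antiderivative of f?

The substitution u = z**2 + 1 works: f is exactly (dF/du)*(du/dz) for that inner function.
Check: d/dz[-5*sqrt(z**2 + 1)/4] = -5*z/(4*sqrt(z**2 + 1)) = f(z).

An antiderivative is F(z) = -5*sqrt(z**2 + 1)/4.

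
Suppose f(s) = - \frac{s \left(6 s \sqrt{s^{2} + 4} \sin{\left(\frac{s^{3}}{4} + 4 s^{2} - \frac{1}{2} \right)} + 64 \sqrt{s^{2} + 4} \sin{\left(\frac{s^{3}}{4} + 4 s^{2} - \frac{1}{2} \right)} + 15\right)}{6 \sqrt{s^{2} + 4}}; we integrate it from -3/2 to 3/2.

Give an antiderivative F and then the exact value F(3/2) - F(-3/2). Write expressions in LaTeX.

Check any antiderivative F(s) by computing F'(s) and comparing it with f(s).
F(s) = \frac{- 15 \sqrt{s^{2} + 4} + 8 \cos{\left(\frac{s^{3}}{4} + 4 s^{2} - \frac{1}{2} \right)}}{6} is an antiderivative of f.
Check: d/ds[\frac{- 15 \sqrt{s^{2} + 4} + 8 \cos{\left(\frac{s^{3}}{4} + 4 s^{2} - \frac{1}{2} \right)}}{6}] = \frac{- 6 s^{2} \sqrt{s^{2} + 4} \sin{\left(\frac{s^{3}}{4} + 4 s^{2} - \frac{1}{2} \right)} - 64 s \sqrt{s^{2} + 4} \sin{\left(\frac{s^{3}}{4} + 4 s^{2} - \frac{1}{2} \right)} - 15 s}{6 \sqrt{s^{2} + 4}}, which equals f(s).
F(3/2) = - \frac{25}{4} + \frac{4 \cos{\left(\frac{299}{32} \right)}}{3}; F(-3/2) = - \frac{25}{4} + \frac{4 \cos{\left(\frac{245}{32} \right)}}{3}.
Integral = F(3/2) - F(-3/2) = \frac{4 \cos{\left(\frac{299}{32} \right)}}{3} - \frac{4 \cos{\left(\frac{245}{32} \right)}}{3}.

Antiderivative: F(s) = \frac{- 15 \sqrt{s^{2} + 4} + 8 \cos{\left(\frac{s^{3}}{4} + 4 s^{2} - \frac{1}{2} \right)}}{6}; value = \frac{4 \cos{\left(\frac{299}{32} \right)}}{3} - \frac{4 \cos{\left(\frac{245}{32} \right)}}{3}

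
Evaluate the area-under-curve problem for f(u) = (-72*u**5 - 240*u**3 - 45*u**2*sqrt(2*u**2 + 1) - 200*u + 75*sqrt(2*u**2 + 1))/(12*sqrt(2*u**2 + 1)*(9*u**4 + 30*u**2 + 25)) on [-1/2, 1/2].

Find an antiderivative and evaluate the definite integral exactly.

Antiderivative: F(u) = (15*u - 4*sqrt(2*u**2 + 1)*(3*u**2 + 5))/(12*(3*u**2 + 5)); value = 5/23

A first test for any F(u): its u-derivative must equal f(u) identically.
F(u) = (15*u - 4*sqrt(2*u**2 + 1)*(3*u**2 + 5))/(12*(3*u**2 + 5)) is an antiderivative of f.
Check: d/du[(15*u - 4*sqrt(2*u**2 + 1)*(3*u**2 + 5))/(12*(3*u**2 + 5))] = (-72*u**5 - 240*u**3 - 45*u**2*sqrt(2*u**2 + 1) - 200*u + 75*sqrt(2*u**2 + 1))/(108*u**4*sqrt(2*u**2 + 1) + 360*u**2*sqrt(2*u**2 + 1) + 300*sqrt(2*u**2 + 1)), which equals f(u).
F(1/2) = 5/46 - sqrt(6)/6; F(-1/2) = -sqrt(6)/6 - 5/46.
Integral = F(1/2) - F(-1/2) = 5/23.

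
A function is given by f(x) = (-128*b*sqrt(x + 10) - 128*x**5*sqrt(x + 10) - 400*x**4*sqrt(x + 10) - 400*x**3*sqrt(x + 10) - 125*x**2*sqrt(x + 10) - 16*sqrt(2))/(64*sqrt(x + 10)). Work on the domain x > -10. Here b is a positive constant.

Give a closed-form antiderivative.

An antiderivative is F(x) = (-384*b*x - x**3*(4*x + 5)**3 - 96*sqrt(2)*sqrt(x + 10))/192.

Recover f(x) by differentiating a candidate F(x); any mismatch rules it out.
Check: d/dx[(-384*b*x - x**3*(4*x + 5)**3 - 96*sqrt(2)*sqrt(x + 10))/192] = (-128*b*sqrt(x + 10) - 128*x**5*sqrt(x + 10) - 400*x**4*sqrt(x + 10) - 400*x**3*sqrt(x + 10) - 125*x**2*sqrt(x + 10) - 16*sqrt(2))/(64*sqrt(x + 10)) = f(x).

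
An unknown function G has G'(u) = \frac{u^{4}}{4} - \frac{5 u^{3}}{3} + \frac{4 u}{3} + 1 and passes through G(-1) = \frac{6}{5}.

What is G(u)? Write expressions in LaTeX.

G(u) = \frac{3 u^{5} - 25 u^{4} + 40 u^{2} + 60 u + 120}{60}

Integrate term by term and add the pieces.
A general antiderivative is \frac{u^{5}}{20} - \frac{5 u^{4}}{12} + \frac{2 u^{2}}{3} + u + C.
The condition gives C = \frac{6}{5} - (- \frac{4}{5}) = 2.
So G(u) = \frac{3 u^{5} - 25 u^{4} + 40 u^{2} + 60 u + 120}{60}.
Check: d/du[\frac{3 u^{5} - 25 u^{4} + 40 u^{2} + 60 u + 120}{60}] = \frac{u^{4}}{4} - \frac{5 u^{3}}{3} + \frac{4 u}{3} + 1 = G'(u).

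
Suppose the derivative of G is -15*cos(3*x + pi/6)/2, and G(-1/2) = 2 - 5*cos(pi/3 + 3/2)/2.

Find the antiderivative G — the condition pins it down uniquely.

Whatever form G(x) takes, its d/dx must return the stated G'(x).
A general antiderivative is -5*sin(3*x + pi/6)/2 + C.
The condition gives C = 2 - 5*cos(pi/3 + 3/2)/2 - (-5*cos(pi/3 + 3/2)/2) = 2.
So G(x) = 2 - 5*sin(3*x + pi/6)/2.
Check: d/dx[2 - 5*sin(3*x + pi/6)/2] = -15*cos(3*x + pi/6)/2 = G'(x).

G(x) = 2 - 5*sin(3*x + pi/6)/2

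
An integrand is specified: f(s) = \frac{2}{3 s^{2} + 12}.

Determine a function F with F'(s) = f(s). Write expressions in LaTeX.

Whatever form F(s) takes, F'(s) = f(s) is non-negotiable.
Check: d/ds[\frac{\operatorname{atan}{\left(\frac{s}{2} \right)}}{3}] = \frac{2}{3 s^{2} + 12} = f(s).

An antiderivative is F(s) = \frac{\operatorname{atan}{\left(\frac{s}{2} \right)}}{3}.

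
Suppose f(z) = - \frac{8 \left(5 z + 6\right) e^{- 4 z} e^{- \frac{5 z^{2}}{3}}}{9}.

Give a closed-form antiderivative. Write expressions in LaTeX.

f matches the chain-rule pattern g'(h)*h' with inner function h(z) = - \frac{5 z^{2}}{3} - 4 z; substituting u = h(z) collapses the integral.
Check: d/dz[\frac{4 e^{- 4 z} e^{- \frac{5 z^{2}}{3}}}{3}] = \frac{\left(- 40 z - 48\right) e^{- 4 z} e^{- \frac{5 z^{2}}{3}}}{9}, which equals f(z).

An antiderivative is F(z) = \frac{4 e^{- 4 z} e^{- \frac{5 z^{2}}{3}}}{3}.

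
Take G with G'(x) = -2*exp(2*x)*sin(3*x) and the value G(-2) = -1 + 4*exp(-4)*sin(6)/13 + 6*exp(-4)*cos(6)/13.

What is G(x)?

G(x) = (-4*exp(2*x)*sin(3*x) + 6*exp(2*x)*cos(3*x) - 13)/13

Any candidate G(x) must reproduce the stated G'(x) exactly.
A general antiderivative is -4*exp(2*x)*sin(3*x)/13 + 6*exp(2*x)*cos(3*x)/13 + C.
The condition gives C = -1 + 4*exp(-4)*sin(6)/13 + 6*exp(-4)*cos(6)/13 - (4*exp(-4)*sin(6)/13 + 6*exp(-4)*cos(6)/13) = -1.
So G(x) = (-4*exp(2*x)*sin(3*x) + 6*exp(2*x)*cos(3*x) - 13)/13.
Check: d/dx[(-4*exp(2*x)*sin(3*x) + 6*exp(2*x)*cos(3*x) - 13)/13] = -2*exp(2*x)*sin(3*x) = G'(x).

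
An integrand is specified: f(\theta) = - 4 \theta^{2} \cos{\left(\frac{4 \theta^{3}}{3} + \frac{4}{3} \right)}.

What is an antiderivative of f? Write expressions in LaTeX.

An antiderivative is F(\theta) = - \sin{\left(\frac{4 \theta^{3}}{3} + \frac{4}{3} \right)}.

The substitution u = \frac{4 \theta^{3}}{3} + \frac{4}{3} works: f is exactly (dF/du)*(du/d\theta) for that inner function.
Check: d/d\theta[- \sin{\left(\frac{4 \theta^{3}}{3} + \frac{4}{3} \right)}] = - 4 \theta^{2} \cos{\left(\frac{4 \theta^{3}}{3} + \frac{4}{3} \right)} = f(\theta).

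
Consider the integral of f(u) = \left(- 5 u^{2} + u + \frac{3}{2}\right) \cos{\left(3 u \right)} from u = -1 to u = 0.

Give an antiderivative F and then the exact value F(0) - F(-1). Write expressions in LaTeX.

Any candidate F(u) must reproduce f(u) exactly when differentiated.
F(u) = - \frac{90 u^{2} \sin{\left(3 u \right)} - 18 u \sin{\left(3 u \right)} + 60 u \cos{\left(3 u \right)} - 47 \sin{\left(3 u \right)} - 6 \cos{\left(3 u \right)}}{54} is an antiderivative of f.
Check: d/du[- \frac{90 u^{2} \sin{\left(3 u \right)} - 18 u \sin{\left(3 u \right)} + 60 u \cos{\left(3 u \right)} - 47 \sin{\left(3 u \right)} - 6 \cos{\left(3 u \right)}}{54}] = - 5 u^{2} \cos{\left(3 u \right)} + u \cos{\left(3 u \right)} + \frac{3 \cos{\left(3 u \right)}}{2}, which equals f(u).
F(0) = \frac{1}{9}; F(-1) = \frac{11 \cos{\left(3 \right)}}{9} + \frac{61 \sin{\left(3 \right)}}{54}.
Integral = F(0) - F(-1) = - \frac{61 \sin{\left(3 \right)}}{54} + \frac{1}{9} - \frac{11 \cos{\left(3 \right)}}{9}.

Antiderivative: F(u) = - \frac{90 u^{2} \sin{\left(3 u \right)} - 18 u \sin{\left(3 u \right)} + 60 u \cos{\left(3 u \right)} - 47 \sin{\left(3 u \right)} - 6 \cos{\left(3 u \right)}}{54}; value = - \frac{61 \sin{\left(3 \right)}}{54} + \frac{1}{9} - \frac{11 \cos{\left(3 \right)}}{9}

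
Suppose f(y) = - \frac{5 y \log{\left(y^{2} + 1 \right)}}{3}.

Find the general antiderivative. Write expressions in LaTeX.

Recover f(y) by differentiating a candidate F(y); any mismatch rules it out.
Check: d/dy[- \frac{5 \left(y^{2} \log{\left(y^{2} + 1 \right)} - y^{2} + \log{\left(y^{2} + 1 \right)}\right)}{6}] = - \frac{5 y \log{\left(y^{2} + 1 \right)}}{3} = f(y).

F(y) = - \frac{5 \left(y^{2} \log{\left(y^{2} + 1 \right)} - y^{2} + \log{\left(y^{2} + 1 \right)}\right)}{6} + C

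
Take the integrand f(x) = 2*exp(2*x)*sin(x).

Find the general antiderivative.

A first test for any F(x): its x-derivative must equal f(x) identically.
Check: d/dx[4*exp(2*x)*sin(x)/5 - 2*exp(2*x)*cos(x)/5] = 2*exp(2*x)*sin(x) = f(x).

F(x) = 4*exp(2*x)*sin(x)/5 - 2*exp(2*x)*cos(x)/5 + C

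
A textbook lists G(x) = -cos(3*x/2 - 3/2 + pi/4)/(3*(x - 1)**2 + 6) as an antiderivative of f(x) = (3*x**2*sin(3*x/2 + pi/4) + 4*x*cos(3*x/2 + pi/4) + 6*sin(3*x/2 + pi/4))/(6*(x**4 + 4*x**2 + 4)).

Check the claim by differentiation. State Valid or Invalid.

d/dx[G] = (3*x**2*sin(3*x/2 - 3/2 + pi/4) - 6*x*sin(3*x/2 - 3/2 + pi/4) + 4*x*cos(3*x/2 - 3/2 + pi/4) + 9*sin(3*x/2 - 3/2 + pi/4) - 4*cos(3*x/2 - 3/2 + pi/4))/(6*x**4 - 24*x**3 + 60*x**2 - 72*x + 54)
d/dx[G] - f(x) = (-3*x**6*sin(3*x/2 + pi/4) + 3*x**6*sin(3*x/2 - 3/2 + pi/4) + 12*x**5*sin(3*x/2 + pi/4) - 6*x**5*sin(3*x/2 - 3/2 + pi/4) - 4*x**5*cos(3*x/2 + pi/4) + 4*x**5*cos(3*x/2 - 3/2 + pi/4) - 36*x**4*sin(3*x/2 + pi/4) + 21*x**4*sin(3*x/2 - 3/2 + pi/4) + 16*x**4*cos(3*x/2 + pi/4) - 4*x**4*cos(3*x/2 - 3/2 + pi/4) + 60*x**3*sin(3*x/2 + pi/4) - 24*x**3*sin(3*x/2 - 3/2 + pi/4) - 40*x**3*cos(3*x/2 + pi/4) + 16*x**3*cos(3*x/2 - 3/2 + pi/4) - 87*x**2*sin(3*x/2 + pi/4) + 48*x**2*sin(3*x/2 - 3/2 + pi/4) + 48*x**2*cos(3*x/2 + pi/4) - 16*x**2*cos(3*x/2 - 3/2 + pi/4) + 72*x*sin(3*x/2 + pi/4) - 24*x*sin(3*x/2 - 3/2 + pi/4) - 36*x*cos(3*x/2 + pi/4) + 16*x*cos(3*x/2 - 3/2 + pi/4) - 54*sin(3*x/2 + pi/4) + 36*sin(3*x/2 - 3/2 + pi/4) - 16*cos(3*x/2 - 3/2 + pi/4))/(6*x**8 - 24*x**7 + 84*x**6 - 168*x**5 + 318*x**4 - 384*x**3 + 456*x**2 - 288*x + 216) != 0.

Invalid: d/dx[G] - f = (-3*x**6*sin(3*x/2 + pi/4) + 3*x**6*sin(3*x/2 - 3/2 + pi/4) + 12*x**5*sin(3*x/2 + pi/4) - 6*x**5*sin(3*x/2 - 3/2 + pi/4) - 4*x**5*cos(3*x/2 + pi/4) + 4*x**5*cos(3*x/2 - 3/2 + pi/4) - 36*x**4*sin(3*x/2 + pi/4) + 21*x**4*sin(3*x/2 - 3/2 + pi/4) + 16*x**4*cos(3*x/2 + pi/4) - 4*x**4*cos(3*x/2 - 3/2 + pi/4) + 60*x**3*sin(3*x/2 + pi/4) - 24*x**3*sin(3*x/2 - 3/2 + pi/4) - 40*x**3*cos(3*x/2 + pi/4) + 16*x**3*cos(3*x/2 - 3/2 + pi/4) - 87*x**2*sin(3*x/2 + pi/4) + 48*x**2*sin(3*x/2 - 3/2 + pi/4) + 48*x**2*cos(3*x/2 + pi/4) - 16*x**2*cos(3*x/2 - 3/2 + pi/4) + 72*x*sin(3*x/2 + pi/4) - 24*x*sin(3*x/2 - 3/2 + pi/4) - 36*x*cos(3*x/2 + pi/4) + 16*x*cos(3*x/2 - 3/2 + pi/4) - 54*sin(3*x/2 + pi/4) + 36*sin(3*x/2 - 3/2 + pi/4) - 16*cos(3*x/2 - 3/2 + pi/4))/(6*x**8 - 24*x**7 + 84*x**6 - 168*x**5 + 318*x**4 - 384*x**3 + 456*x**2 - 288*x + 216), which is not 0.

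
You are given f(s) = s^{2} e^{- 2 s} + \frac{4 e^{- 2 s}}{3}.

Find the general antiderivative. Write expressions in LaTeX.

Recognize the product-rule pattern: f = u'v + uv' with u = - \frac{s^{2}}{2} - \frac{s}{2} - \frac{11}{12}, v = e^{- 2 s}, so integration by parts undoes it.
Check: d/ds[\frac{\left(- 6 s^{2} - 6 s - 11\right) e^{- 2 s}}{12}] = \frac{\left(3 s^{2} + 4\right) e^{- 2 s}}{3}, which equals f(s).

F(s) = \frac{\left(- 6 s^{2} - 6 s - 11\right) e^{- 2 s}}{12} + C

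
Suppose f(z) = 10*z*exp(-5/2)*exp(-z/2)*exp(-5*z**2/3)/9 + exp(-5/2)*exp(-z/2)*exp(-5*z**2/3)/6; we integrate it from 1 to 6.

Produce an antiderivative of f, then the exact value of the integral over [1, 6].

The substitution u = -5*z**2/3 - z/2 - 5/2 works: f is exactly (dF/du)*(du/dz) for that inner function.
F(z) = -exp(-5*z**2/3 - z/2 - 5/2)/3 is an antiderivative of f.
Check: d/dz[-exp(-5*z**2/3 - z/2 - 5/2)/3] = (20*z + 3)*exp(-5/2)*exp(-z/2)*exp(-5*z**2/3)/18, which equals f(z).
F(6) = -exp(-131/2)/3; F(1) = -exp(-14/3)/3.
Integral = F(6) - F(1) = -exp(-131/2)/3 + exp(-14/3)/3.

Antiderivative: F(z) = -exp(-5*z**2/3 - z/2 - 5/2)/3; value = -exp(-131/2)/3 + exp(-14/3)/3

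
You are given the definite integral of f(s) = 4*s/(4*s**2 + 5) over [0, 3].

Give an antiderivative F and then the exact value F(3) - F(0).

f matches the chain-rule pattern g'(h)*h' with inner function h(s) = 2*s**2 + 5/2; substituting u = h(s) collapses the integral.
F(s) = log(2*s**2 + 5/2)/2 is an antiderivative of f.
Check: d/ds[log(2*s**2 + 5/2)/2] = 4*s/(4*s**2 + 5) = f(s).
F(3) = log(41/2)/2; F(0) = log(5/2)/2.
Integral = F(3) - F(0) = -log(5/2)/2 + log(41/2)/2.

Antiderivative: F(s) = log(2*s**2 + 5/2)/2; value = -log(5/2)/2 + log(41/2)/2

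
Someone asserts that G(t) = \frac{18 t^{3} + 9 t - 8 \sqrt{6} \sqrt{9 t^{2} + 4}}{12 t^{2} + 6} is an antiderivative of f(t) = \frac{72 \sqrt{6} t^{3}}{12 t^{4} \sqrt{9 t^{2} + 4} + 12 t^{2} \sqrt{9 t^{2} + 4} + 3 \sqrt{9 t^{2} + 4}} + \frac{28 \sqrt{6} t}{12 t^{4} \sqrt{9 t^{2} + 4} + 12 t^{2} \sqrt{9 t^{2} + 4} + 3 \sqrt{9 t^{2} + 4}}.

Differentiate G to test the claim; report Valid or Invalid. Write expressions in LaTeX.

d/dt[G] = \frac{36 t^{4} \sqrt{9 t^{2} + 4} + 144 \sqrt{6} t^{3} + 36 t^{2} \sqrt{9 t^{2} + 4} + 56 \sqrt{6} t + 9 \sqrt{9 t^{2} + 4}}{24 t^{4} \sqrt{9 t^{2} + 4} + 24 t^{2} \sqrt{9 t^{2} + 4} + 6 \sqrt{9 t^{2} + 4}}
d/dt[G] - f(t) = \frac{3}{2} != 0.

Invalid: d/dt[G] - f = \frac{3}{2}, which is not 0.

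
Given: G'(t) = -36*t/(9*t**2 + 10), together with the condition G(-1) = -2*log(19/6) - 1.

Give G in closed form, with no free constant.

G(t) = -2*log(3*t**2/2 + 5/3) - 1

G'(t) matches the chain-rule pattern g'(h)*h' with inner function h(t) = 3*t**2/2 + 5/3; substituting u = h(t) collapses the integral.
A general antiderivative is -2*log(3*t**2/2 + 5/3) + C.
The condition gives C = -2*log(19/6) - 1 - (-2*log(19/6)) = -1.
So G(t) = -2*log(3*t**2/2 + 5/3) - 1.
Check: d/dt[-2*log(3*t**2/2 + 5/3) - 1] = -36*t/(9*t**2 + 10) = G'(t).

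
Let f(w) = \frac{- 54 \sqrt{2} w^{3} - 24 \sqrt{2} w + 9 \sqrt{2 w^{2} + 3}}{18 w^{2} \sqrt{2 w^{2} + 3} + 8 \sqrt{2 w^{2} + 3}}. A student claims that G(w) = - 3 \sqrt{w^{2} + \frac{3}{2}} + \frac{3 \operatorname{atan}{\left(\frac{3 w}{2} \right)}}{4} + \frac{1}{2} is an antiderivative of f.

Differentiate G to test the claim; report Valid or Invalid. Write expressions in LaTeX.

Valid - differentiating G returns exactly f.

d/dw[G] = \frac{- 54 \sqrt{2} w^{3} - 24 \sqrt{2} w + 9 \sqrt{2 w^{2} + 3}}{18 w^{2} \sqrt{2 w^{2} + 3} + 8 \sqrt{2 w^{2} + 3}}
This equals f(w) exactly, so the claim holds.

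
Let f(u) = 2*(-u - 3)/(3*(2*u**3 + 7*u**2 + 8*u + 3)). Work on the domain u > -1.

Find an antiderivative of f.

An antiderivative is F(u) = 2*log(u + 1) - 2*log(u + 3/2) + 4/(3*u + 3).

The denominator factors as 3*(u + 1)**2*(2*u + 3); partial fractions split f into directly integrable pieces: -4/(2*u + 3) + 2/(u + 1) - 4/(3*(u + 1)**2).
Check: d/du[2*log(u + 1) - 2*log(u + 3/2) + 4/(3*u + 3)] = (-2*u - 6)/(6*u**3 + 21*u**2 + 24*u + 9), which equals f(u).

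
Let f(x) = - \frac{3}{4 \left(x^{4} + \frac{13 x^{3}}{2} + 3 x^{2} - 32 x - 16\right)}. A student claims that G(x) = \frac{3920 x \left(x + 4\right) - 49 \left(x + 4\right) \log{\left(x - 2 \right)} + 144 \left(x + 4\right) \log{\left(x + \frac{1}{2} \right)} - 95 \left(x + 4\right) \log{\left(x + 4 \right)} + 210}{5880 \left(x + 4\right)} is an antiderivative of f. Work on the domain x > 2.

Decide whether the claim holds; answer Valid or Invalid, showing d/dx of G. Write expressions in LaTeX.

d/dx[G] = \frac{8 x^{4} + 52 x^{3} + 24 x^{2} - 256 x - 137}{12 x^{4} + 78 x^{3} + 36 x^{2} - 384 x - 192}
d/dx[G] - f(x) = \frac{2}{3} != 0.

Invalid: d/dx[G] - f = \frac{2}{3}, which is not 0.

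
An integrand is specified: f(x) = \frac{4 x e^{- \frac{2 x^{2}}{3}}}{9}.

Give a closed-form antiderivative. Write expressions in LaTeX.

f matches the chain-rule pattern g'(h)*h' with inner function h(x) = - \frac{2 x^{2}}{3}; substituting u = h(x) collapses the integral.
Check: d/dx[- \frac{e^{- \frac{2 x^{2}}{3}}}{3}] = \frac{4 x e^{- \frac{2 x^{2}}{3}}}{9} = f(x).

An antiderivative is F(x) = - \frac{e^{- \frac{2 x^{2}}{3}}}{3}.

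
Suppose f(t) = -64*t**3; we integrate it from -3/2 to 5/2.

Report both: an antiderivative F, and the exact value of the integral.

Antiderivative: F(t) = -16*t**4; value = -544

For F(t) to be correct the identity F'(t) - f(t) = 0 must hold.
F(t) = -16*t**4 is an antiderivative of f.
Check: d/dt[-16*t**4] = -64*t**3 = f(t).
F(5/2) = -625; F(-3/2) = -81.
Integral = F(5/2) - F(-3/2) = -544.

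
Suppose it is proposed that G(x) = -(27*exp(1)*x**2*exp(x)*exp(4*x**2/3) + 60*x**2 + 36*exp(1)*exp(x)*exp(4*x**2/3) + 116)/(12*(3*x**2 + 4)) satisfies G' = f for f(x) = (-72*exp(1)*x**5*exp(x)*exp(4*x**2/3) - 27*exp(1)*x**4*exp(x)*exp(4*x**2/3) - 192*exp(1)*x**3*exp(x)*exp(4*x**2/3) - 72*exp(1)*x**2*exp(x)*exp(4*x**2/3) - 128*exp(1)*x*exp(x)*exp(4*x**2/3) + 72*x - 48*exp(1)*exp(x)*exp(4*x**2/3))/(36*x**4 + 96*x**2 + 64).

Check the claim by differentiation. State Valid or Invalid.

d/dx[G] = (-72*exp(1)*x**5*exp(x)*exp(4*x**2/3) - 27*exp(1)*x**4*exp(x)*exp(4*x**2/3) - 192*exp(1)*x**3*exp(x)*exp(4*x**2/3) - 72*exp(1)*x**2*exp(x)*exp(4*x**2/3) - 128*exp(1)*x*exp(x)*exp(4*x**2/3) + 72*x - 48*exp(1)*exp(x)*exp(4*x**2/3))/(36*x**4 + 96*x**2 + 64)
This equals f(x) exactly, so the claim holds.

Valid - differentiating G returns exactly f.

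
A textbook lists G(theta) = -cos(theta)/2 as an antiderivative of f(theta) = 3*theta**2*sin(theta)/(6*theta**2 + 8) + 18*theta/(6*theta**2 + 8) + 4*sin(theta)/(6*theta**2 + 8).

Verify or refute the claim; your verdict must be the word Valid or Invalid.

Invalid: d/dtheta[G] - f = -9*theta/(3*theta**2 + 4), which is not 0.

d/dtheta[G] = sin(theta)/2
d/dtheta[G] - f(theta) = -9*theta/(3*theta**2 + 4) != 0.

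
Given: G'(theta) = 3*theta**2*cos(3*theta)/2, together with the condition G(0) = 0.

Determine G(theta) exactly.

Differentiate the proposed G(theta) back; it has to land on the given G'(theta).
A general antiderivative is theta**2*sin(3*theta)/2 + theta*cos(3*theta)/3 - sin(3*theta)/9 + C.
The condition gives C = 0 - (0) = 0.
So G(theta) = theta**2*sin(3*theta)/2 + theta*cos(3*theta)/3 - sin(3*theta)/9.
Check: d/dtheta[theta**2*sin(3*theta)/2 + theta*cos(3*theta)/3 - sin(3*theta)/9] = 3*theta**2*cos(3*theta)/2 = G'(theta).

G(theta) = theta**2*sin(3*theta)/2 + theta*cos(3*theta)/3 - sin(3*theta)/9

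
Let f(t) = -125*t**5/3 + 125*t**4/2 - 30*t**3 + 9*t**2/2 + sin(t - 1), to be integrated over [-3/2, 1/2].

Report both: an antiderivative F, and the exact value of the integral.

Integrate term by term and add the pieces.
F(t) = -(125*t**6 - 225*t**5 + 135*t**4 - 27*t**3 + 18*cos(t - 1))/18 is an antiderivative of f.
Check: d/dt[-(125*t**6 - 225*t**5 + 135*t**4 - 27*t**3 + 18*cos(t - 1))/18] = -125*t**5/3 + 125*t**4/2 - 30*t**3 + 9*t**2/2 + sin(t - 1) = f(t).
F(1/2) = 1/1152 - cos(1/2); F(-3/2) = -27783/128 - cos(5/2).
Integral = F(1/2) - F(-3/2) = -cos(1/2) + cos(5/2) + 3907/18.

Antiderivative: F(t) = -(125*t**6 - 225*t**5 + 135*t**4 - 27*t**3 + 18*cos(t - 1))/18; value = -cos(1/2) + cos(5/2) + 3907/18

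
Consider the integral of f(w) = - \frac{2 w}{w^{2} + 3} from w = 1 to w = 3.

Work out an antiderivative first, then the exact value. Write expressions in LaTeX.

Antiderivative: F(w) = - \log{\left(w^{2} + 3 \right)}; value = - \log{\left(12 \right)} + \log{\left(4 \right)}

The substitution u = w^{2} + 3 works: f is exactly (dF/du)*(du/dw) for that inner function.
F(w) = - \log{\left(w^{2} + 3 \right)} is an antiderivative of f.
Check: d/dw[- \log{\left(w^{2} + 3 \right)}] = - \frac{2 w}{w^{2} + 3} = f(w).
F(3) = - \log{\left(12 \right)}; F(1) = - \log{\left(4 \right)}.
Integral = F(3) - F(1) = - \log{\left(12 \right)} + \log{\left(4 \right)}.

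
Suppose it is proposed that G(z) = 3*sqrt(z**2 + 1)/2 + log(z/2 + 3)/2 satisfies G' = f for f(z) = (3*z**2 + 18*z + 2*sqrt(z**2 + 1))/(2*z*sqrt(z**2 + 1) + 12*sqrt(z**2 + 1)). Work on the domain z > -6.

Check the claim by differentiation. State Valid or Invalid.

Invalid: d/dz[G] - f = -1/(2*z + 12), which is not 0.

d/dz[G] = (3*z**2 + 18*z + sqrt(z**2 + 1))/(2*z*sqrt(z**2 + 1) + 12*sqrt(z**2 + 1))
d/dz[G] - f(z) = -1/(2*z + 12) != 0.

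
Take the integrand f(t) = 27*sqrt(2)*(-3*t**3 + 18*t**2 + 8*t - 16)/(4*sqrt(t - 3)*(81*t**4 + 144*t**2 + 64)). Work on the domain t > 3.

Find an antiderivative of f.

A first test for any F(t): its t-derivative must equal f(t) identically.
Check: d/dt[3*t*sqrt(2*t - 6)/(4*(3*t**2/2 + 4/3))] = (-81*sqrt(2)*t**3 + 486*sqrt(2)*t**2 + 216*sqrt(2)*t - 432*sqrt(2))/(324*t**4*sqrt(t - 3) + 576*t**2*sqrt(t - 3) + 256*sqrt(t - 3)), which equals f(t).

An antiderivative is F(t) = 3*t*sqrt(2*t - 6)/(4*(3*t**2/2 + 4/3)).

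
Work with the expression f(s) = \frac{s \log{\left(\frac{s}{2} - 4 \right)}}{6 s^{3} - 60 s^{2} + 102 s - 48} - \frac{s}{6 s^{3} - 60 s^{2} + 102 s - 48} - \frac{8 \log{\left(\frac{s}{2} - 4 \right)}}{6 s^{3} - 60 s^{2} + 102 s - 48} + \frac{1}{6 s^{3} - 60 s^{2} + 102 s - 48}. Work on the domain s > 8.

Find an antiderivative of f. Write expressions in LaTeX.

Recognize the product-rule pattern: f = u'v + uv' with u = - \frac{1}{2 \left(3 s - 3\right)}, v = \log{\left(\frac{s}{2} - 4 \right)}, so integration by parts undoes it.
Check: d/ds[- \frac{\log{\left(\frac{s}{2} - 4 \right)}}{6 s - 6}] = \frac{s \log{\left(\frac{s}{2} - 4 \right)} - s - 8 \log{\left(\frac{s}{2} - 4 \right)} + 1}{6 s^{3} - 60 s^{2} + 102 s - 48}, which equals f(s).

An antiderivative is F(s) = - \frac{\log{\left(\frac{s}{2} - 4 \right)}}{6 s - 6}.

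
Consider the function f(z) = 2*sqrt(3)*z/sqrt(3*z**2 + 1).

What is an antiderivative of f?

An antiderivative is F(z) = 2*sqrt(3)*sqrt(3*z**2 + 1)/3.

f matches the chain-rule pattern g'(h)*h' with inner function h(z) = 4*z**2 + 4/3; substituting u = h(z) collapses the integral.
Check: d/dz[2*sqrt(3)*sqrt(3*z**2 + 1)/3] = 2*sqrt(3)*z/sqrt(3*z**2 + 1) = f(z).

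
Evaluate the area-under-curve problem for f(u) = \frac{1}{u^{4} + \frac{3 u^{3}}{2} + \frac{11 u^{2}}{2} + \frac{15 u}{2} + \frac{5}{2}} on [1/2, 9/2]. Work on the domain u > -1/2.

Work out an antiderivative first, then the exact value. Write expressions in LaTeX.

Antiderivative: F(u) = \frac{8 \log{\left(u + \frac{1}{2} \right)}}{21} - \frac{\log{\left(u + 1 \right)}}{3} - \frac{\log{\left(u^{2} + 5 \right)}}{42} - \frac{\sqrt{5} \operatorname{atan}{\left(\frac{\sqrt{5} u}{5} \right)}}{35}; value = - \frac{\log{\left(\frac{11}{2} \right)}}{3} - \frac{\log{\left(\frac{101}{4} \right)}}{42} - \frac{\sqrt{5} \operatorname{atan}{\left(\frac{9 \sqrt{5}}{10} \right)}}{35} + \frac{\sqrt{5} \operatorname{atan}{\left(\frac{\sqrt{5}}{10} \right)}}{35} + \frac{\log{\left(\frac{21}{4} \right)}}{42} + \frac{\log{\left(\frac{3}{2} \right)}}{3} + \frac{8 \log{\left(5 \right)}}{21}

Factor the denominator (\left(u + 1\right) \left(2 u + 1\right) \left(u^{2} + 5\right)) and decompose: f = - \frac{u + 3}{21 \left(u^{2} + 5\right)} + \frac{16}{21 \left(2 u + 1\right)} - \frac{1}{3 \left(u + 1\right)}; each piece integrates to a log, atan, or power term.
F(u) = \frac{8 \log{\left(u + \frac{1}{2} \right)}}{21} - \frac{\log{\left(u + 1 \right)}}{3} - \frac{\log{\left(u^{2} + 5 \right)}}{42} - \frac{\sqrt{5} \operatorname{atan}{\left(\frac{\sqrt{5} u}{5} \right)}}{35} is an antiderivative of f.
Check: d/du[\frac{8 \log{\left(u + \frac{1}{2} \right)}}{21} - \frac{\log{\left(u + 1 \right)}}{3} - \frac{\log{\left(u^{2} + 5 \right)}}{42} - \frac{\sqrt{5} \operatorname{atan}{\left(\frac{\sqrt{5} u}{5} \right)}}{35}] = \frac{2}{2 u^{4} + 3 u^{3} + 11 u^{2} + 15 u + 5}, which equals f(u).
F(9/2) = - \frac{\log{\left(\frac{11}{2} \right)}}{3} - \frac{\log{\left(\frac{101}{4} \right)}}{42} - \frac{\sqrt{5} \operatorname{atan}{\left(\frac{9 \sqrt{5}}{10} \right)}}{35} + \frac{8 \log{\left(5 \right)}}{21}; F(1/2) = - \frac{\log{\left(\frac{3}{2} \right)}}{3} - \frac{\log{\left(\frac{21}{4} \right)}}{42} - \frac{\sqrt{5} \operatorname{atan}{\left(\frac{\sqrt{5}}{10} \right)}}{35}.
Integral = F(9/2) - F(1/2) = - \frac{\log{\left(\frac{11}{2} \right)}}{3} - \frac{\log{\left(\frac{101}{4} \right)}}{42} - \frac{\sqrt{5} \operatorname{atan}{\left(\frac{9 \sqrt{5}}{10} \right)}}{35} + \frac{\sqrt{5} \operatorname{atan}{\left(\frac{\sqrt{5}}{10} \right)}}{35} + \frac{\log{\left(\frac{21}{4} \right)}}{42} + \frac{\log{\left(\frac{3}{2} \right)}}{3} + \frac{8 \log{\left(5 \right)}}{21}.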